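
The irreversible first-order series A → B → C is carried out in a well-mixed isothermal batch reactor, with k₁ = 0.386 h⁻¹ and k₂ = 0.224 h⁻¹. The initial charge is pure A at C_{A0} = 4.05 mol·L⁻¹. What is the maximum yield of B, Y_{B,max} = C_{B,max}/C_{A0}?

Evaluating C_B at t_opt = ln(k₂/k₁)/(k₂−k₁) gives C_{B,max}/C_{A0} = (k₁/k₂)^[k₂/(k₂−k₁)].
= (0.386/0.224)^(0.224/(0.224−0.386)) = (1.723)^(-1.383) = 0.4712.

0.471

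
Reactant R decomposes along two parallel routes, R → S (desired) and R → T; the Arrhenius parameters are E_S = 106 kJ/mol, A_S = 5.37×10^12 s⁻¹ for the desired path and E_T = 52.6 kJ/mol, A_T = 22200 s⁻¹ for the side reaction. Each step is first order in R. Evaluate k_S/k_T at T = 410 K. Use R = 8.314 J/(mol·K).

38.0

With equal orders, S_{S/T} = k_S/k_T = (A_S/A_T)·exp[(E_T−E_S)/(RT)].
(E_T−E_S)/(RT) = (52.6−106)×10³/(8.314×410) = -53400/3409 = -15.67.
k_S/k_T = (5.37×10^12/22200)·exp(-15.67) = 2.419×10^8 × 1.572×10^-7 = 38.0.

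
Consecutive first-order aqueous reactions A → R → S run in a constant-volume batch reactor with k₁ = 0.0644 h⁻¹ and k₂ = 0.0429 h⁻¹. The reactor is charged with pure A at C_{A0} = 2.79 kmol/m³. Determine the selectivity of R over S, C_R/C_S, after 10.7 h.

For first-order series with pure A initially, C_R(t) = k₁C_{A0}/(k₂−k₁)·(e^(−k₁t) − e^(−k₂t)).
e^(−k₁t) = e^(−0.0644×10.7) = e^(−0.6891) = 0.5020; e^(−k₂t) = e^(−0.4590) = 0.6319.
C_R = 0.0644×2.79/(0.0429−0.0644) × (0.5020−0.6319) = (-8.357)×(-0.1299) = 1.085 kmol/m³.
C_A = C_{A0}e^(−k₁t) = 1.401 kmol/m³, so C_S = C_{A0}−C_A−C_R = 0.3041 kmol/m³; C_R/C_S = 3.57.

3.57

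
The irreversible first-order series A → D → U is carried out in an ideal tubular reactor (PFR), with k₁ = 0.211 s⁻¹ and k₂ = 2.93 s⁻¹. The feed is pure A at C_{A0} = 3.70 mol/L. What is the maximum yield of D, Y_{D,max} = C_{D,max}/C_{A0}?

At the optimum, C_{D,max}/C_{A0} = (k₁/k₂)^[k₂/(k₂−k₁)].
= (0.211/2.93)^(2.93/(2.93−0.211)) = (0.07201)^(1.078) = 0.05871.

0.0587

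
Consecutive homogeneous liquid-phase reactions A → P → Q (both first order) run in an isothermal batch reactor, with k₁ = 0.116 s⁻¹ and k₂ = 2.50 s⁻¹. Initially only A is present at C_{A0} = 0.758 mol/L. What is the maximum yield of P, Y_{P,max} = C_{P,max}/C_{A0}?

At the optimum, C_{P,max}/C_{A0} = (k₁/k₂)^[k₂/(k₂−k₁)].
= (0.116/2.50)^(2.50/(2.50−0.116)) = (0.04640)^(1.049) = 0.03996.

0.0400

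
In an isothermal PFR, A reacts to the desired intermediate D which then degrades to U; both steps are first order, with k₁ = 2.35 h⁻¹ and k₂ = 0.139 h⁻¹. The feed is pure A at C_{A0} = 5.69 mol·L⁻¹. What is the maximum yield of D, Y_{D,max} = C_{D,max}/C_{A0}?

0.837

For a first-order series the maximum intermediate yield is C_{D,max}/C_{A0} = (k₁/k₂)^[k₂/(k₂−k₁)].
= (2.35/0.139)^(0.139/(0.139−2.35)) = (16.91)^(-0.06287) = 0.8371.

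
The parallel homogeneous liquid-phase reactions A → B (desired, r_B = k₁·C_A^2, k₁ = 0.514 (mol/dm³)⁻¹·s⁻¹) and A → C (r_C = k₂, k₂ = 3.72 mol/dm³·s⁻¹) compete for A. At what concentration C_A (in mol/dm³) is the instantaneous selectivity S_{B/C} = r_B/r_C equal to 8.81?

S_{B/C} = (k₁/k₂)·C_A^2 ⇒ C_A = (S·k₂/k₁)^(0.5).
= (8.81×3.72/0.514)^(0.5) = (63.76)^(0.5) = 7.99 mol/dm³.

7.99 mol/dm³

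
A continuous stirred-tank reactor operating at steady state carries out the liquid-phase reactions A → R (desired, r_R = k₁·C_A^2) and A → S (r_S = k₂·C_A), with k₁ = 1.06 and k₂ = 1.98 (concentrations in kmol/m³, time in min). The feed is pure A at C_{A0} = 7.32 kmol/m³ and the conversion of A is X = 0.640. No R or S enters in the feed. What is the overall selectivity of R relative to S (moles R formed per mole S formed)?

1.41

Exit C_A = C_{A0}(1−X) = 7.32×0.360 = 2.635 kmol/m³.
In a CSTR the entire volume is at exit conditions, so r_R = 1.06×2.635^2 = 7.361 and r_S = 1.98×2.635 = 5.218.
Overall selectivity = C_R/C_S = r_Rτ/(r_Sτ) = r_R/r_S = 1.41.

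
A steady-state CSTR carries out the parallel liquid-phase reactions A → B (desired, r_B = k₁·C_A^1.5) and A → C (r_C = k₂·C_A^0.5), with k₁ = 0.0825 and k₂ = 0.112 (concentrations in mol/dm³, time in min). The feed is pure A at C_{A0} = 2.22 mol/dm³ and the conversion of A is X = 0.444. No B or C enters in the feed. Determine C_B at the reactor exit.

Exit C_A = C_{A0}(1−X) = 2.22×0.556 = 1.234 mol/dm³.
Rates in a CSTR are evaluated at the outlet concentration: r_B = 0.0825×1.234^1.5 = 0.1131, r_C = 0.112×1.234^0.5 = 0.1244.
Fraction of consumed A going to B: r_B/(r_B+r_C) = 0.4762.
C_B = 0.4762·C_{A0}·X = 0.4762×2.22×0.444 = 0.469 mol/dm³.

0.469 mol/dm³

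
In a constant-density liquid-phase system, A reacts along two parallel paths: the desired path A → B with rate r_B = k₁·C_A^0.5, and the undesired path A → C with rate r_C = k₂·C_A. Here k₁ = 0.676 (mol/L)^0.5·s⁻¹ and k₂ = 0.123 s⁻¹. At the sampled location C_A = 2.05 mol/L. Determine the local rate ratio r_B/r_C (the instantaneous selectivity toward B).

S_{B/C} = r_B/r_C = (k₁·C_A^0.5)/(k₂·C_A) = (k₁/k₂)·C_A^-0.5.
= (0.676×2.050^0.5) / (0.123×2.050) = 0.9679/0.2521 = 3.84.

3.84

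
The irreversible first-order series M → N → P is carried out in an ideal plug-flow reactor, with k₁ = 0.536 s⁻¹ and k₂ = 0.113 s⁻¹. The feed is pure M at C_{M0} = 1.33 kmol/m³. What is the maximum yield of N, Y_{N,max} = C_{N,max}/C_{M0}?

Evaluating C_N at τ_opt = ln(k₂/k₁)/(k₂−k₁) gives C_{N,max}/C_{M0} = (k₁/k₂)^[k₂/(k₂−k₁)].
= (0.536/0.113)^(0.113/(0.113−0.536)) = (4.743)^(-0.2671) = 0.6598.

0.660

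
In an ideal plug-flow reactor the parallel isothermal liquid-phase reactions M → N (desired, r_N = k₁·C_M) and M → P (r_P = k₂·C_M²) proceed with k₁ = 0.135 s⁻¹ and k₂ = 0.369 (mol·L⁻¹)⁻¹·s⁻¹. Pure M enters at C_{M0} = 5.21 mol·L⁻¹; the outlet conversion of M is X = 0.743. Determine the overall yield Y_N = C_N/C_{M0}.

C_M = C_{M0}(1−X) = 1.339 mol·L⁻¹.
Along a PFR/batch, dC_N/dC_M = −r_N/(r_N+r_P) = −k₁/(k₁+k₂·C_M).
Integrating from C_{M0} to C_M: C_N = (0.135/0.369)·ln[(0.135+0.369·5.21)/(0.135+0.369·1.34)] = 0.3659·ln(2.057/0.6291) = 0.4335 mol·L⁻¹.
Y_N = C_N/C_{M0} = 0.4335/5.21 = 0.0832.

0.0832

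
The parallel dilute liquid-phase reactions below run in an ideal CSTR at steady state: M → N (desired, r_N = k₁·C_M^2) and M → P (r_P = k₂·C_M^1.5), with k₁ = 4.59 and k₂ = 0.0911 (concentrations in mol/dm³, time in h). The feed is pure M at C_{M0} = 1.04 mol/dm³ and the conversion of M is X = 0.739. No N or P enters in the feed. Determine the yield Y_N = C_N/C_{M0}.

0.712

Exit C_M = C_{M0}(1−X) = 1.04×0.261 = 0.2714 mol/dm³.
Rates in a CSTR are evaluated at the outlet concentration: r_N = 4.59×0.2714^2 = 0.3382, r_P = 0.0911×0.2714^1.5 = 0.01288.
Fraction of consumed M going to N: r_N/(r_N+r_P) = 0.9633.
C_N = 0.9633·C_{M0}·X = 0.9633×1.04×0.739 = 0.740 mol/dm³; Y_N = C_N/C_{M0} = 0.712.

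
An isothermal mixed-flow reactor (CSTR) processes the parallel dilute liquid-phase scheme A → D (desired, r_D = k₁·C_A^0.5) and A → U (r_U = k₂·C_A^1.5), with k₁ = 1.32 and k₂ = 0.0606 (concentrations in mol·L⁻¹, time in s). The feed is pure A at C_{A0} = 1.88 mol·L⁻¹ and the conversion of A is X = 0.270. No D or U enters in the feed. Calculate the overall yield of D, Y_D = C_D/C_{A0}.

0.254

Exit C_A = C_{A0}(1−X) = 1.88×0.730 = 1.372 mol·L⁻¹.
A CSTR operates uniformly at the exit composition, giving r_D = 1.546 and r_U = 0.09743 (each k·C_A^n at C_A = 1.372).
Fraction of consumed A going to D: r_D/(r_D+r_U) = 0.9407.
C_D = 0.9407·C_{A0}·X = 0.9407×1.88×0.270 = 0.478 mol·L⁻¹; Y_D = C_D/C_{A0} = 0.254.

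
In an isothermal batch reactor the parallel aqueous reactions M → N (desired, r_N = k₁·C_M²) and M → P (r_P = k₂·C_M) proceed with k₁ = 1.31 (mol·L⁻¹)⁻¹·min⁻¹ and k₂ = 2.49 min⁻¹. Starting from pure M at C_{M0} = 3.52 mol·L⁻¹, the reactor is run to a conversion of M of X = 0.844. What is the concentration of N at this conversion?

C_M = C_{M0}(1−X) = 0.5491 mol·L⁻¹.
Along a PFR/batch, dC_P/dC_M = −r_P/(r_N+r_P) = −k₂/(k₂+k₁·C_M).
Integrating from C_{M0} to C_M: C_P = (2.49/1.31)·ln[(2.49+1.31·3.52)/(2.49+1.31·0.549)] = 1.901·ln(7.101/3.209) = 1.510 mol·L⁻¹.
Then C_N = (C_{M0}−C_M) − C_P = 2.971 − 1.510 = 1.461 mol·L⁻¹.

1.46 mol·L⁻¹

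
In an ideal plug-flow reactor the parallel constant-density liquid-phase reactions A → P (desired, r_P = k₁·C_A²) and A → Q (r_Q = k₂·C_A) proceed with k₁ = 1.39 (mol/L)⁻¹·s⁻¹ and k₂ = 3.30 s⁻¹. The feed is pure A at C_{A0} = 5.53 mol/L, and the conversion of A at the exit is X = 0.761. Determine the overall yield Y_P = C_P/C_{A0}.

0.435

C_A = C_{A0}(1−X) = 1.322 mol/L.
Along a PFR/batch, dC_Q/dC_A = −r_Q/(r_P+r_Q) = −k₂/(k₂+k₁·C_A).
Integrating from C_{A0} to C_A: C_Q = (3.30/1.39)·ln[(3.30+1.39·5.53)/(3.30+1.39·1.32)] = 2.374·ln(10.99/5.137) = 1.805 mol/L.
Then C_P = (C_{A0}−C_A) − C_Q = 4.208 − 1.805 = 2.404 mol/L.
Y_P = C_P/C_{A0} = 2.404/5.53 = 0.435.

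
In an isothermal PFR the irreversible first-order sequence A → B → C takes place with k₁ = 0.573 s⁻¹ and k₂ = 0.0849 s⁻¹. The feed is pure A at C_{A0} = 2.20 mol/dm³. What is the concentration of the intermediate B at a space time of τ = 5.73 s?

1.49 mol/dm³

Solving the coupled first-order balances gives C_B(τ) = [k₁/(k₂−k₁)]·C_{A0}·(e^(−k₁τ) − e^(−k₂τ)).
e^(−k₁τ) = e^(−0.573×5.73) = e^(−3.283) = 0.03750; e^(−k₂τ) = e^(−0.4865) = 0.6148.
C_B = 0.573×2.20/(0.0849−0.573) × (0.03750−0.6148) = (-2.583)×(-0.5773) = 1.491 mol/dm³.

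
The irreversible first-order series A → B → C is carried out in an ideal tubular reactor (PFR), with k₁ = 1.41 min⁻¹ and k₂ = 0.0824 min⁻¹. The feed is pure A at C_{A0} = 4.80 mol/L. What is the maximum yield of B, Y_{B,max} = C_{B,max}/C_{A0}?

0.838

Evaluating C_B at τ_opt = ln(k₂/k₁)/(k₂−k₁) gives C_{B,max}/C_{A0} = (k₁/k₂)^[k₂/(k₂−k₁)].
= (1.41/0.0824)^(0.0824/(0.0824−1.41)) = (17.11)^(-0.06207) = 0.8384.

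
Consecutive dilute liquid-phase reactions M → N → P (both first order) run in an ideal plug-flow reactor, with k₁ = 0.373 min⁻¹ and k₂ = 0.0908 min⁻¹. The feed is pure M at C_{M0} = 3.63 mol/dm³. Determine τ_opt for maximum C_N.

The intermediate peaks when r₁ = r₂, i.e. k₁e^(−k₁τ) = k₂e^(−k₂τ), giving τ_opt = ln(k₂/k₁)/(k₂−k₁).
= ln(0.0908/0.373)/(0.0908−0.373) = ln(0.2434)/-0.2822 = -1.413/-0.2822 = 5.01 min.

5.01 min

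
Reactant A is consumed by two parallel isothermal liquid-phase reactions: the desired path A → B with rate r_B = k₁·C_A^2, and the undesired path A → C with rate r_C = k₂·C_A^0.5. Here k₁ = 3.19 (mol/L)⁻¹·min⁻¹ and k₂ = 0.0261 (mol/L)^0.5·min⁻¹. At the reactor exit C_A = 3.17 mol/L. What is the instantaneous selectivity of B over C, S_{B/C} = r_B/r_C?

S_{B/C} = r_B/r_C = (k₁·C_A^2)/(k₂·C_A^0.5) = (k₁/k₂)·C_A^1.5.
= (3.19×3.170^2) / (0.0261×3.170^0.5) = 32.06/0.04647 = 690.

690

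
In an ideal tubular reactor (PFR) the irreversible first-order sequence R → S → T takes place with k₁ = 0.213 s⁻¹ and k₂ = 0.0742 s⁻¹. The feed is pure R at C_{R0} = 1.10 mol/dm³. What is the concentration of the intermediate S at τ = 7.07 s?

0.625 mol/dm³

Solving the coupled first-order balances gives C_S(τ) = [k₁/(k₂−k₁)]·C_{R0}·(e^(−k₁τ) − e^(−k₂τ)).
e^(−k₁τ) = e^(−0.213×7.07) = e^(−1.506) = 0.2218; e^(−k₂τ) = e^(−0.5246) = 0.5918.
C_S = 0.213×1.10/(0.0742−0.213) × (0.2218−0.5918) = (-1.688)×(-0.3700) = 0.6245 mol/dm³.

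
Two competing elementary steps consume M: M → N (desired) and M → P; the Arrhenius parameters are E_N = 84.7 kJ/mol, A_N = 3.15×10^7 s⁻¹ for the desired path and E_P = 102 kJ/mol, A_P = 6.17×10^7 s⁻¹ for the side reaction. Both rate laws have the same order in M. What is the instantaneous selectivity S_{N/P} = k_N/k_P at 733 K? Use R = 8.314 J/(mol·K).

With equal orders, S_{N/P} = k_N/k_P = (A_N/A_P)·exp[(E_P−E_N)/(RT)].
(E_P−E_N)/(RT) = (102−84.7)×10³/(8.314×733) = 17300/6094 = 2.839.
k_N/k_P = (3.15×10^7/6.17×10^7)·exp(2.839) = 0.5105 × 17.09 = 8.73.
Since E_N < E_P, lowering the temperature improves selectivity toward N.

8.73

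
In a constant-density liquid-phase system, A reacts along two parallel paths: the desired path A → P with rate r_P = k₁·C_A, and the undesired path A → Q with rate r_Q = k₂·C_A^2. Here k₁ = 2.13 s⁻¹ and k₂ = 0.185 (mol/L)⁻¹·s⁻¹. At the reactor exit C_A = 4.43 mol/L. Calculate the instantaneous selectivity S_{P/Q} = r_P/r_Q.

S_{P/Q} = r_P/r_Q = (k₁·C_A)/(k₂·C_A^2) = (k₁/k₂)·C_A⁻¹.
= (2.13×4.430) / (0.185×4.430^2) = 9.436/3.631 = 2.60.
The undesired path is higher order in A, so low C_A (CSTR or dilute feed) favours P.

2.60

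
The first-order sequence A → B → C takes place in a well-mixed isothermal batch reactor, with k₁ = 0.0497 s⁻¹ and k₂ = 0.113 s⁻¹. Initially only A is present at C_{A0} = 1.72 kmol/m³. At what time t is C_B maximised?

13.0 s

Setting dC_B/dt = 0 gives t_opt = ln(k₂/k₁)/(k₂−k₁).
= ln(0.113/0.0497)/(0.113−0.0497) = ln(2.274)/0.06330 = 0.8214/0.06330 = 13.0 s.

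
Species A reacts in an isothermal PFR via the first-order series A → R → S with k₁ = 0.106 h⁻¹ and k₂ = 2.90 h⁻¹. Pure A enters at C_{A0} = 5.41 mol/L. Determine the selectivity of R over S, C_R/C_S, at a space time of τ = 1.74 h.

0.228

The intermediate concentration in a first-order A→B→C sequence is C_R = k₁C_{A0}(e^(−k₁τ) − e^(−k₂τ))/(k₂−k₁).
e^(−k₁τ) = e^(−0.106×1.74) = e^(−0.1844) = 0.8316; e^(−k₂τ) = e^(−5.046) = 0.006435.
C_R = 0.106×5.41/(2.90−0.106) × (0.8316−0.006435) = 0.2052×0.8251 = 0.1694 mol/L.
C_A = C_{A0}e^(−k₁τ) = 4.499 mol/L, so C_S = C_{A0}−C_A−C_R = 0.7419 mol/L; C_R/C_S = 0.228.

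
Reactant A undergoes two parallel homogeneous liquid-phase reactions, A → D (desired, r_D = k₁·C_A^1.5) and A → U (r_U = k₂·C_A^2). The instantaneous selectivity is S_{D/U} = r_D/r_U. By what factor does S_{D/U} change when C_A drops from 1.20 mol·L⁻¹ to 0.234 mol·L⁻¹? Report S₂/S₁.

S_{D/U} = (k₁/k₂)·C_A^-0.5, so S₂/S₁ = (C_{A,2}/C_{A,1})^-0.5.
= (0.234/1.20)^(-0.5) = (0.1950)^(-0.5) = 2.26.
Selectivity toward D rises as C_A falls — low-concentration operation is favoured.

2.26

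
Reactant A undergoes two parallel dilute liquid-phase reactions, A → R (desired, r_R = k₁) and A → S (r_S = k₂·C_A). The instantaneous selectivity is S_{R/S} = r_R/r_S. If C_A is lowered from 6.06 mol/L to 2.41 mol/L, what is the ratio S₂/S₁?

S_{R/S} = (k₁/k₂)·C_A⁻¹, so S₂/S₁ = (C_{A,2}/C_{A,1})⁻¹.
= 6.06/2.41 = 2.51.

2.51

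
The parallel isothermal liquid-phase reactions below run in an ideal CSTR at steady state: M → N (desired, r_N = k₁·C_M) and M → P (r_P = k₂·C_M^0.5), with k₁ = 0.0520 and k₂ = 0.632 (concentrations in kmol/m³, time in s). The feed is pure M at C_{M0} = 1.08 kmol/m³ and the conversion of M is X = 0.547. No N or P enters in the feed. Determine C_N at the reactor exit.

0.0321 kmol/m³

Exit C_M = C_{M0}(1−X) = 1.08×0.453 = 0.4892 kmol/m³.
A CSTR operates uniformly at the exit composition, giving r_N = 0.02544 and r_P = 0.4421 (each k·C_M^n at C_M = 0.4892).
Fraction of consumed M going to N: r_N/(r_N+r_P) = 0.05442.
C_N = 0.05442·C_{M0}·X = 0.05442×1.08×0.547 = 0.0321 kmol/m³.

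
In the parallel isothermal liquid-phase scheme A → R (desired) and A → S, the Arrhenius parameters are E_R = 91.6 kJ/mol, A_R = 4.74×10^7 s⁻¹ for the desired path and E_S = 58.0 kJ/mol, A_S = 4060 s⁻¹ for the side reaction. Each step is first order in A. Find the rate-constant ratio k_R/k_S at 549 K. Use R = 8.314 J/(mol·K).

7.42

k_R/k_S = (A_R/A_S)·exp[−(E_R−E_S)/(RT)] = (A_R/A_S)·exp[(E_S−E_R)/(RT)].
(E_S−E_R)/(RT) = (58.0−91.6)×10³/(8.314×549) = -33600/4564 = -7.361.
k_R/k_S = (4.74×10^7/4060)·exp(-7.361) = 11675 × 6.353×10^-4 = 7.42.
Since E_R > E_S, raising the temperature improves selectivity toward R.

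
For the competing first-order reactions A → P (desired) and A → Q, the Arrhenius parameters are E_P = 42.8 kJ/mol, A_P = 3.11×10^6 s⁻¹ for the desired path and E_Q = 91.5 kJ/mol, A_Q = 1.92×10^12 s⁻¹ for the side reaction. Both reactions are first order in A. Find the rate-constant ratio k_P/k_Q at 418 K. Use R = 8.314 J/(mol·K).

1.97

With equal orders, S_{P/Q} = k_P/k_Q = (A_P/A_Q)·exp[(E_Q−E_P)/(RT)].
(E_Q−E_P)/(RT) = (91.5−42.8)×10³/(8.314×418) = 48700/3475 = 14.01.
k_P/k_Q = (3.11×10^6/1.92×10^12)·exp(14.01) = 1.620×10^-6 × 1.219×10^6 = 1.97.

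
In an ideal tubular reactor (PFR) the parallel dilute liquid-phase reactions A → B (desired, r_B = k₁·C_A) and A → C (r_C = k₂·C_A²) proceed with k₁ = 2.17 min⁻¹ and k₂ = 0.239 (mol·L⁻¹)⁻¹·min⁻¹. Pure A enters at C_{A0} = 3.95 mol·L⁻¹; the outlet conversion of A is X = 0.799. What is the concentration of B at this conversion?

2.52 mol·L⁻¹

C_A = C_{A0}(1−X) = 0.7939 mol·L⁻¹.
Along a PFR/batch, dC_B/dC_A = −r_B/(r_B+r_C) = −k₁/(k₁+k₂·C_A).
Integrating from C_{A0} to C_A: C_B = (2.17/0.239)·ln[(2.17+0.239·3.95)/(2.17+0.239·0.794)] = 9.079·ln(3.114/2.360) = 2.518 mol·L⁻¹.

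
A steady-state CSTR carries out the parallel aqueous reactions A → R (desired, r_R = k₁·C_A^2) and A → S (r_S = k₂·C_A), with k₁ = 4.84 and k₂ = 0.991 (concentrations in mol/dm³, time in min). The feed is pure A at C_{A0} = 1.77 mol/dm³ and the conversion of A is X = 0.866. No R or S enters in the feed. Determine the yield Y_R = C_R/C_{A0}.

Exit C_A = C_{A0}(1−X) = 1.77×0.134 = 0.2372 mol/dm³.
A CSTR operates uniformly at the exit composition, giving r_R = 0.2723 and r_S = 0.2350 (each k·C_A^n at C_A = 0.2372).
Fraction of consumed A going to R: r_R/(r_R+r_S) = 0.5367.
C_R = 0.5367·C_{A0}·X = 0.5367×1.77×0.866 = 0.823 mol/dm³; Y_R = C_R/C_{A0} = 0.465.

0.465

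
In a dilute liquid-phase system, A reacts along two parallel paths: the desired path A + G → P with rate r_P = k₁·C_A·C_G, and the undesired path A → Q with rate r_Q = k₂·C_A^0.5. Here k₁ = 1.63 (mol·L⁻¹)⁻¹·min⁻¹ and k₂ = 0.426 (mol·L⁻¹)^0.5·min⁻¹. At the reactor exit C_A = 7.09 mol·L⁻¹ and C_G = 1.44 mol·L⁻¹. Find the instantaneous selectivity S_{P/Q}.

S_{P/Q} = r_P/r_Q = (k₁·C_A·C_G)/(k₂·C_A^0.5) = (k₁/k₂)·C_A^0.5·C_G.
= (1.63×7.090×1.440) / (0.426×7.090^0.5) = 16.64/1.134 = 14.7.
Since the desired path is higher order in A, keeping C_A high (PFR or concentrated feed) favours P.

14.7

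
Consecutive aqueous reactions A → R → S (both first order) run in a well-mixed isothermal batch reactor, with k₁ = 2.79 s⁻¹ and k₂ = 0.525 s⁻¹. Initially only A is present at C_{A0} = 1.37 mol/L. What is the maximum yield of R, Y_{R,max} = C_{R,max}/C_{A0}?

For a first-order series the maximum intermediate yield is C_{R,max}/C_{A0} = (k₁/k₂)^[k₂/(k₂−k₁)].
= (2.79/0.525)^(0.525/(0.525−2.79)) = (5.314)^(-0.2318) = 0.6790.

0.679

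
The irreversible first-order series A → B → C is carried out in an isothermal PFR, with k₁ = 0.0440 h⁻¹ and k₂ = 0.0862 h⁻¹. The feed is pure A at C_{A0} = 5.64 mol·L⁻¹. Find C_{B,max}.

1.43 mol·L⁻¹

At the optimum, C_{B,max}/C_{A0} = (k₁/k₂)^[k₂/(k₂−k₁)].
= (0.0440/0.0862)^(0.0862/(0.0862−0.0440)) = (0.5104)^(2.043) = 0.2532.
C_{B,max} = 0.2532×5.64 = 1.43 mol·L⁻¹.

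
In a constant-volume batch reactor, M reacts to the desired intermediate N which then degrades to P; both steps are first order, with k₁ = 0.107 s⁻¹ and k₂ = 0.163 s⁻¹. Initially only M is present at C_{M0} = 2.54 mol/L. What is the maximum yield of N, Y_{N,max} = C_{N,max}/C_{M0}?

At the optimum, C_{N,max}/C_{M0} = (k₁/k₂)^[k₂/(k₂−k₁)].
= (0.107/0.163)^(0.163/(0.163−0.107)) = (0.6564)^(2.911) = 0.2937.

0.294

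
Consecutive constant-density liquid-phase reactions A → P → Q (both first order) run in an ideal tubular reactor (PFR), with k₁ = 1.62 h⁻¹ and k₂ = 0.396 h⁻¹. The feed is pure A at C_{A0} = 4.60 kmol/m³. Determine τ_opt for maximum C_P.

The intermediate peaks when r₁ = r₂, i.e. k₁e^(−k₁τ) = k₂e^(−k₂τ), giving τ_opt = ln(k₂/k₁)/(k₂−k₁).
= ln(0.396/1.62)/(0.396−1.62) = ln(0.2444)/-1.224 = -1.409/-1.224 = 1.15 h.

1.15 h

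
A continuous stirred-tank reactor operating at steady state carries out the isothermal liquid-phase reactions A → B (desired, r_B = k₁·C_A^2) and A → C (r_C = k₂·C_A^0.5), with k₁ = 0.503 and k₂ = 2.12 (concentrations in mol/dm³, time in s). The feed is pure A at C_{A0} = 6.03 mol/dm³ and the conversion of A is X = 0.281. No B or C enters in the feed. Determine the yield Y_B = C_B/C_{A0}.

0.192

Exit C_A = C_{A0}(1−X) = 6.03×0.719 = 4.336 mol/dm³.
In a CSTR the entire volume is at exit conditions, so r_B = 0.503×4.336^2 = 9.455 and r_C = 2.12×4.336^0.5 = 4.414.
Fraction of consumed A going to B: r_B/(r_B+r_C) = 0.6817.
C_B = 0.6817·C_{A0}·X = 0.6817×6.03×0.281 = 1.16 mol/dm³; Y_B = C_B/C_{A0} = 0.192.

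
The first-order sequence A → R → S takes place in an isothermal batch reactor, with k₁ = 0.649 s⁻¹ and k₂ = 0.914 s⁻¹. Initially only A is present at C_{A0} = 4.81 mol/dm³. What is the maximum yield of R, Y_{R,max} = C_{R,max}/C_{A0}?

0.307

At the optimum, C_{R,max}/C_{A0} = (k₁/k₂)^[k₂/(k₂−k₁)].
= (0.649/0.914)^(0.914/(0.914−0.649)) = (0.7101)^(3.449) = 0.3070.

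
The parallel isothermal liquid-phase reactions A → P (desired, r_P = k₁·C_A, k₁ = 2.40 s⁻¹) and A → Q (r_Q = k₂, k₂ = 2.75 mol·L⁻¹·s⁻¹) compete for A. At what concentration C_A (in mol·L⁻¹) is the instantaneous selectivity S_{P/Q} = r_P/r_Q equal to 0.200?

0.229 mol·L⁻¹

S_{P/Q} = (k₁/k₂)·C_A ⇒ C_A = S·k₂/k₁.
= 0.200×2.75/2.40 = 0.229 mol·L⁻¹.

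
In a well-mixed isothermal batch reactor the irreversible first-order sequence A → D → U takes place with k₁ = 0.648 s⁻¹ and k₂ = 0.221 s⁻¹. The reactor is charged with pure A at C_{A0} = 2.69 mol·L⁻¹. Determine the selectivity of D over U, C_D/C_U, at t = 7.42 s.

0.397

Solving the coupled first-order balances gives C_D(t) = [k₁/(k₂−k₁)]·C_{A0}·(e^(−k₁t) − e^(−k₂t)).
e^(−k₁t) = e^(−0.648×7.42) = e^(−4.808) = 0.008163; e^(−k₂t) = e^(−1.640) = 0.1940.
C_D = 0.648×2.69/(0.221−0.648) × (0.008163−0.1940) = (-4.082)×(-0.1859) = 0.7587 mol·L⁻¹.
C_A = C_{A0}e^(−k₁t) = 0.02196 mol·L⁻¹, so C_U = C_{A0}−C_A−C_D = 1.909 mol·L⁻¹; C_D/C_U = 0.397.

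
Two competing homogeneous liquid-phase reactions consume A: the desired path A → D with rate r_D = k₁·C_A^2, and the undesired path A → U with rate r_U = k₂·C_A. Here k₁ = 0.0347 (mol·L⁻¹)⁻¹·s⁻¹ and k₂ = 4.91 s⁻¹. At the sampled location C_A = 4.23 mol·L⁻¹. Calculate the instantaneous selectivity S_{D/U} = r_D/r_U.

S_{D/U} = r_D/r_U = (k₁·C_A^2)/(k₂·C_A) = (k₁/k₂)·C_A.
= (0.0347×4.230^2) / (4.91×4.230) = 0.6209/20.77 = 0.0299.

0.0299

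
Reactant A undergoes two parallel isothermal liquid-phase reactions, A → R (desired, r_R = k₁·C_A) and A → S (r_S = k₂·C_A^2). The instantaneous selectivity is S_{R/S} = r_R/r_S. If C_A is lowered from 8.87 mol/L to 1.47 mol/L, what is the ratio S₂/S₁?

6.03

S_{R/S} = (k₁/k₂)·C_A⁻¹, so S₂/S₁ = (C_{A,2}/C_{A,1})⁻¹.
= 8.87/1.47 = 6.03.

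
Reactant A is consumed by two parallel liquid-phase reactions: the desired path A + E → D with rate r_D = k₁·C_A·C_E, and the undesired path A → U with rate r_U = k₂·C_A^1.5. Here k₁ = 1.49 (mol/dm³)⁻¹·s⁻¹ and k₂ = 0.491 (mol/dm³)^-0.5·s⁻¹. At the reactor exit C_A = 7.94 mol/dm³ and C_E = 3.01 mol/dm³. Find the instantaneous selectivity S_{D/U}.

S_{D/U} = r_D/r_U = (k₁·C_A·C_E)/(k₂·C_A^1.5) = (k₁/k₂)·C_A^-0.5·C_E.
= (1.49×7.940×3.010) / (0.491×7.940^1.5) = 35.61/10.99 = 3.24.
The undesired path is higher order in A, so low C_A (CSTR or dilute feed) favours D.

3.24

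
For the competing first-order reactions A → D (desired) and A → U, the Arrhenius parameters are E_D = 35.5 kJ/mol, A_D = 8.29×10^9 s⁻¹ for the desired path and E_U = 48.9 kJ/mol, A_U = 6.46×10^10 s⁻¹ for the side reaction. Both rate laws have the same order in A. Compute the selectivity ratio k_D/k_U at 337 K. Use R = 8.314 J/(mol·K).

15.3

Since both paths have the same order in A, the concentration cancels and S_{D/U} = k_D/k_U = (A_D/A_U)·exp[(E_U−E_D)/(RT)].
(E_U−E_D)/(RT) = (48.9−35.5)×10³/(8.314×337) = 13400/2802 = 4.783.
k_D/k_U = (8.29×10^9/6.46×10^10)·exp(4.783) = 0.1283 × 119.4 = 15.3.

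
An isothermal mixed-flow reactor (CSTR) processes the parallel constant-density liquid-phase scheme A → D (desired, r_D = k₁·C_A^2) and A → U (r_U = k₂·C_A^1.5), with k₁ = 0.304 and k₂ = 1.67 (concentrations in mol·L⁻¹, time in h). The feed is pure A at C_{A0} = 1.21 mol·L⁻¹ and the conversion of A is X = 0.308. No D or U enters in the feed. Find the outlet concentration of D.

Exit C_A = C_{A0}(1−X) = 1.21×0.692 = 0.8373 mol·L⁻¹.
In a CSTR the entire volume is at exit conditions, so r_D = 0.304×0.8373^2 = 0.2131 and r_U = 1.67×0.8373^1.5 = 1.280.
Fraction of consumed A going to D: r_D/(r_D+r_U) = 0.1428.
C_D = 0.1428·C_{A0}·X = 0.1428×1.21×0.308 = 0.0532 mol·L⁻¹.

0.0532 mol·L⁻¹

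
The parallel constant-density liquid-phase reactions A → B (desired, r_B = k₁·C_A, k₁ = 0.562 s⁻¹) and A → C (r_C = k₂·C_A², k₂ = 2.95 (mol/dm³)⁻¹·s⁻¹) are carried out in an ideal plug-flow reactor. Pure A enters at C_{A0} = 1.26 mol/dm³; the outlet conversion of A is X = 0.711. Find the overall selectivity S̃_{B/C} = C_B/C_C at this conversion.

0.257

C_A = C_{A0}(1−X) = 0.3641 mol/dm³.
Along a PFR/batch, dC_B/dC_A = −r_B/(r_B+r_C) = −k₁/(k₁+k₂·C_A).
Integrating from C_{A0} to C_A: C_B = (0.562/2.95)·ln[(0.562+2.95·1.26)/(0.562+2.95·0.364)] = 0.1905·ln(4.279/1.636) = 0.1831 mol/dm³.
C_C = (C_{A0}−C_A)−C_B = 0.7127 mol/dm³; S̃_{B/C} = 0.1831/0.7127 = 0.257.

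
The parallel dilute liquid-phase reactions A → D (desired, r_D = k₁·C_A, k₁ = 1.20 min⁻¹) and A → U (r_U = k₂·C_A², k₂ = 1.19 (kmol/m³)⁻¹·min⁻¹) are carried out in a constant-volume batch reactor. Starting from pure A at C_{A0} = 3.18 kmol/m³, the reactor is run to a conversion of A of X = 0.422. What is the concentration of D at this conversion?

0.389 kmol/m³

C_A = C_{A0}(1−X) = 1.838 kmol/m³.
Along a PFR/batch, dC_D/dC_A = −r_D/(r_D+r_U) = −k₁/(k₁+k₂·C_A).
Integrating from C_{A0} to C_A: C_D = (1.20/1.19)·ln[(1.20+1.19·3.18)/(1.20+1.19·1.84)] = 1.008·ln(4.984/3.387) = 0.3895 kmol/m³.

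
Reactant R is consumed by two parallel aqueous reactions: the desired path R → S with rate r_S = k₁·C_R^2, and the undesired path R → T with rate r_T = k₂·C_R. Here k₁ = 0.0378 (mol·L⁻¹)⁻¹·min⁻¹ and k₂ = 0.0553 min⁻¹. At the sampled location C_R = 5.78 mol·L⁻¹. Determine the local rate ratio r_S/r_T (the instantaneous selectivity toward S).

3.95

S_{S/T} = r_S/r_T = (k₁·C_R^2)/(k₂·C_R) = (k₁/k₂)·C_R.
= (0.0378×5.780^2) / (0.0553×5.780) = 1.263/0.3196 = 3.95.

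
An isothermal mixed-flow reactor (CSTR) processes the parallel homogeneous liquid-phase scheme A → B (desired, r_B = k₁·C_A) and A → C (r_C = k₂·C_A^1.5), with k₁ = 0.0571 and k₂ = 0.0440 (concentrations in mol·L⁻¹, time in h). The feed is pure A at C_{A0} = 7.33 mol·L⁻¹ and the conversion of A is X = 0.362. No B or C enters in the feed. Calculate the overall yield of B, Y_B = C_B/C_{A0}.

0.136

Exit C_A = C_{A0}(1−X) = 7.33×0.638 = 4.677 mol·L⁻¹.
Rates in a CSTR are evaluated at the outlet concentration: r_B = 0.0571×4.677 = 0.2670, r_C = 0.0440×4.677^1.5 = 0.4450.
Fraction of consumed A going to B: r_B/(r_B+r_C) = 0.3750.
C_B = 0.3750·C_{A0}·X = 0.3750×7.33×0.362 = 0.995 mol·L⁻¹; Y_B = C_B/C_{A0} = 0.136.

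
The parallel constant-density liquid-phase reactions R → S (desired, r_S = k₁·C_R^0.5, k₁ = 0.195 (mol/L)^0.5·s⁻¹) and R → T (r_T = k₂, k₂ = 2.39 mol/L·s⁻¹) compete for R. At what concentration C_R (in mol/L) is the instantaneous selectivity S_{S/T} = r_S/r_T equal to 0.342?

S_{S/T} = (k₁/k₂)·C_R^0.5 ⇒ C_R = (S·k₂/k₁)^(2).
= (0.342×2.39/0.195)^(2) = (4.192)^(2) = 17.6 mol/L.

17.6 mol/L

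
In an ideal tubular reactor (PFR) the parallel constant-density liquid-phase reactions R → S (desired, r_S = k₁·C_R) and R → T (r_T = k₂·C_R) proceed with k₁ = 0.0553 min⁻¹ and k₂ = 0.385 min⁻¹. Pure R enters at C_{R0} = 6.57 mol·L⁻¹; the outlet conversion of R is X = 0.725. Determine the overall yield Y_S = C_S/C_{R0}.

C_R = C_{R0}(1−X) = 1.807 mol·L⁻¹.
Both paths are first order in R, so the instantaneous fraction to S is constant: dC_S/d(−C_R) = k₁/(k₁+k₂) = 0.1256.
C_S = 0.1256·(C_{R0}−C_R) = 0.1256×4.763 = 0.598 mol·L⁻¹.
Y_S = C_S/C_{R0} = 0.5982/6.57 = 0.0911.

0.0911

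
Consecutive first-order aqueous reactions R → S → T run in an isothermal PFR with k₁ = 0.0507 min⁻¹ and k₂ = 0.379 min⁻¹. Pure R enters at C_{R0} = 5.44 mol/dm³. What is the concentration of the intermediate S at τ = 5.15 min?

0.528 mol/dm³

Solving the coupled first-order balances gives C_S(τ) = [k₁/(k₂−k₁)]·C_{R0}·(e^(−k₁τ) − e^(−k₂τ)).
e^(−k₁τ) = e^(−0.0507×5.15) = e^(−0.2611) = 0.7702; e^(−k₂τ) = e^(−1.952) = 0.1420.
C_S = 0.0507×5.44/(0.379−0.0507) × (0.7702−0.1420) = 0.8401×0.6282 = 0.5277 mol/dm³.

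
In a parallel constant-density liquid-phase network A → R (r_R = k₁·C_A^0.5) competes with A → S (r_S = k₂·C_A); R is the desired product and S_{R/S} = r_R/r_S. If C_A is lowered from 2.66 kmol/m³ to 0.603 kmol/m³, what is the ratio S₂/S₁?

S_{R/S} = (k₁/k₂)·C_A^-0.5, so S₂/S₁ = (C_{A,2}/C_{A,1})^-0.5.
= (0.603/2.66)^(-0.5) = (0.2267)^(-0.5) = 2.10.
Selectivity toward R rises as C_A falls — low-concentration operation is favoured.

2.10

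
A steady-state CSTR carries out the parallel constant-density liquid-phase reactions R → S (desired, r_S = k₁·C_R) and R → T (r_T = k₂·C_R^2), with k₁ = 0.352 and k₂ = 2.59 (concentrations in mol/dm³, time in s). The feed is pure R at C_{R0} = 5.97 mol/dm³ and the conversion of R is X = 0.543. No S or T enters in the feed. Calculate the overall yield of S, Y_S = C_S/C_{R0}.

0.0258

Exit C_R = C_{R0}(1−X) = 5.97×0.457 = 2.728 mol/dm³.
In a CSTR the entire volume is at exit conditions, so r_S = 0.352×2.728 = 0.9604 and r_T = 2.59×2.728^2 = 19.28.
Fraction of consumed R going to S: r_S/(r_S+r_T) = 0.04745.
C_S = 0.04745·C_{R0}·X = 0.04745×5.97×0.543 = 0.154 mol/dm³; Y_S = C_S/C_{R0} = 0.0258.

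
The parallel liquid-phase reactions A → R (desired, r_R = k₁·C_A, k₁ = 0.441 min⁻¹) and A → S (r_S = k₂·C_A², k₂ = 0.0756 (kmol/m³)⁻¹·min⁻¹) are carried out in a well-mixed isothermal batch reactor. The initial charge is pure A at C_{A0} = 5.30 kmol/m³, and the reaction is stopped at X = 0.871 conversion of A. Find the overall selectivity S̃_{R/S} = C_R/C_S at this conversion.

2.09

C_A = C_{A0}(1−X) = 0.6837 kmol/m³.
Along a PFR/batch, dC_R/dC_A = −r_R/(r_R+r_S) = −k₁/(k₁+k₂·C_A).
Integrating from C_{A0} to C_A: C_R = (0.441/0.0756)·ln[(0.441+0.0756·5.30)/(0.441+0.0756·0.684)] = 5.833·ln(0.8417/0.4927) = 3.124 kmol/m³.
C_S = (C_{A0}−C_A)−C_R = 1.492 kmol/m³; S̃_{R/S} = 3.124/1.492 = 2.09.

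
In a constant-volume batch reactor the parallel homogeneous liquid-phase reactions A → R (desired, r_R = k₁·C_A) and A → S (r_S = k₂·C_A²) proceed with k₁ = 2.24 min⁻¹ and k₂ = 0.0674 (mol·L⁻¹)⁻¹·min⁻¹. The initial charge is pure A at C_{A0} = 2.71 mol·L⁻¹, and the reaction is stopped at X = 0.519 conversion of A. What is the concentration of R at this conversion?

1.33 mol·L⁻¹

C_A = C_{A0}(1−X) = 1.304 mol·L⁻¹.
Along a PFR/batch, dC_R/dC_A = −r_R/(r_R+r_S) = −k₁/(k₁+k₂·C_A).
Integrating from C_{A0} to C_A: C_R = (2.24/0.0674)·ln[(2.24+0.0674·2.71)/(2.24+0.0674·1.30)] = 33.23·ln(2.423/2.328) = 1.327 mol·L⁻¹.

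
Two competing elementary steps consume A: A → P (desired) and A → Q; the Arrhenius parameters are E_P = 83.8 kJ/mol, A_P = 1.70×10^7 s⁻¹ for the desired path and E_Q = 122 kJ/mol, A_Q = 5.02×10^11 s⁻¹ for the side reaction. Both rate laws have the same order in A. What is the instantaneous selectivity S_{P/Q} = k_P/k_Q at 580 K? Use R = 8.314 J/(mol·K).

0.0934

Since both paths have the same order in A, the concentration cancels and S_{P/Q} = k_P/k_Q = (A_P/A_Q)·exp[(E_Q−E_P)/(RT)].
(E_Q−E_P)/(RT) = (122−83.8)×10³/(8.314×580) = 38200/4822 = 7.922.
k_P/k_Q = (1.70×10^7/5.02×10^11)·exp(7.922) = 3.386×10^-5 × 2757 = 0.0934.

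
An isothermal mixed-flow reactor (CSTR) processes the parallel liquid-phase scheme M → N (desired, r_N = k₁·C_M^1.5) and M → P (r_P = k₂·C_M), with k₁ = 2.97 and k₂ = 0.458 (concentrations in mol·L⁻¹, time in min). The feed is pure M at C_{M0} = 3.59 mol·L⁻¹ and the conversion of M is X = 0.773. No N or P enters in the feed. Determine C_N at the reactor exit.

Exit C_M = C_{M0}(1−X) = 3.59×0.227 = 0.8149 mol·L⁻¹.
Rates in a CSTR are evaluated at the outlet concentration: r_N = 2.97×0.8149^1.5 = 2.185, r_P = 0.458×0.8149 = 0.3732.
Fraction of consumed M going to N: r_N/(r_N+r_P) = 0.8541.
C_N = 0.8541·C_{M0}·X = 0.8541×3.59×0.773 = 2.37 mol·L⁻¹.

2.37 mol·L⁻¹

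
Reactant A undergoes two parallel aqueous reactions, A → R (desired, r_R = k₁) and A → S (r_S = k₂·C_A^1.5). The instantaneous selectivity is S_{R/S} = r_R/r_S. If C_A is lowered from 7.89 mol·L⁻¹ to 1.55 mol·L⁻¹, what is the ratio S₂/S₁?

11.5

S_{R/S} = (k₁/k₂)·C_A^-1.5, so S₂/S₁ = (C_{A,2}/C_{A,1})^-1.5.
= (1.55/7.89)^(-1.5) = (0.1965)^(-1.5) = 11.5.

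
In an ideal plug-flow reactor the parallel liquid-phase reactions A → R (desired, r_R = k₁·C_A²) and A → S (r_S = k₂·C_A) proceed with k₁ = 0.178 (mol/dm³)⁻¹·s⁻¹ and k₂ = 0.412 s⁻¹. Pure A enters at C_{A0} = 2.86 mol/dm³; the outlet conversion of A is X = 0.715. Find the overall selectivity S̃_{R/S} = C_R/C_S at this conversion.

C_A = C_{A0}(1−X) = 0.8151 mol/dm³.
Along a PFR/batch, dC_S/dC_A = −r_S/(r_R+r_S) = −k₂/(k₂+k₁·C_A).
Integrating from C_{A0} to C_A: C_S = (0.412/0.178)·ln[(0.412+0.178·2.86)/(0.412+0.178·0.815)] = 2.315·ln(0.9211/0.5571) = 1.164 mol/dm³.
Then C_R = (C_{A0}−C_A) − C_S = 2.045 − 1.164 = 0.8811 mol/dm³.
S̃_{R/S} = C_R/C_S = 0.8811/1.164 = 0.757.

0.757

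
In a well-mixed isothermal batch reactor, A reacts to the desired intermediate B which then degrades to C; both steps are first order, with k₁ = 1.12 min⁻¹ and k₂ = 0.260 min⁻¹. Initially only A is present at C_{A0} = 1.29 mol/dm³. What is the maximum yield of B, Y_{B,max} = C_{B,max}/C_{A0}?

0.643

At the optimum, C_{B,max}/C_{A0} = (k₁/k₂)^[k₂/(k₂−k₁)].
= (1.12/0.260)^(0.260/(0.260−1.12)) = (4.308)^(-0.3023) = 0.6431.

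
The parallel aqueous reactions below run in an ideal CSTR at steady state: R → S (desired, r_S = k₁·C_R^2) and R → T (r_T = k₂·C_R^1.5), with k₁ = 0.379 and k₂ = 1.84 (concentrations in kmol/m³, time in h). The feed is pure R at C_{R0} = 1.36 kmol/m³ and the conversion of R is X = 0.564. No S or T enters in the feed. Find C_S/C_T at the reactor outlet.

0.159

Exit C_R = C_{R0}(1−X) = 1.36×0.436 = 0.5930 kmol/m³.
Rates in a CSTR are evaluated at the outlet concentration: r_S = 0.379×0.5930^2 = 0.1333, r_T = 1.84×0.5930^1.5 = 0.8401.
Overall selectivity = C_S/C_T = r_Sτ/(r_Tτ) = r_S/r_T = 0.159.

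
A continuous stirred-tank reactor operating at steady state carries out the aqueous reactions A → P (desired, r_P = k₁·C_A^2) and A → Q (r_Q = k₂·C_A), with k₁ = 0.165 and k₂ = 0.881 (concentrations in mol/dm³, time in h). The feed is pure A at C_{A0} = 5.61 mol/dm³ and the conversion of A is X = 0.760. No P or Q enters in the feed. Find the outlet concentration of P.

Exit C_A = C_{A0}(1−X) = 5.61×0.240 = 1.346 mol/dm³.
A CSTR operates uniformly at the exit composition, giving r_P = 0.2991 and r_Q = 1.186 (each k·C_A^n at C_A = 1.346).
Fraction of consumed A going to P: r_P/(r_P+r_Q) = 0.2014.
C_P = 0.2014·C_{A0}·X = 0.2014×5.61×0.760 = 0.859 mol/dm³.

0.859 mol/dm³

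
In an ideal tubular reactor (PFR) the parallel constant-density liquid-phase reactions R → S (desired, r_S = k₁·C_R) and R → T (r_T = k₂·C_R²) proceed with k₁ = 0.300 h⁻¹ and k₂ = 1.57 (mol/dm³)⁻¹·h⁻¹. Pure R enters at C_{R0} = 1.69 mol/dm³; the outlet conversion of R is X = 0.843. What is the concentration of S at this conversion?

0.271 mol/dm³

C_R = C_{R0}(1−X) = 0.2653 mol/dm³.
Along a PFR/batch, dC_S/dC_R = −r_S/(r_S+r_T) = −k₁/(k₁+k₂·C_R).
Integrating from C_{R0} to C_R: C_S = (0.300/1.57)·ln[(0.300+1.57·1.69)/(0.300+1.57·0.265)] = 0.1911·ln(2.953/0.7166) = 0.2706 mol/dm³.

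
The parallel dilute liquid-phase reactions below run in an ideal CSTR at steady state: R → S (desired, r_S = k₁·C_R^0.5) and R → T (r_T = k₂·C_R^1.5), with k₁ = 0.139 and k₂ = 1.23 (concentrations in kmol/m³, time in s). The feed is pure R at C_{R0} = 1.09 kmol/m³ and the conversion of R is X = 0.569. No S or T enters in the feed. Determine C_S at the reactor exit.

0.120 kmol/m³

Exit C_R = C_{R0}(1−X) = 1.09×0.431 = 0.4698 kmol/m³.
In a CSTR the entire volume is at exit conditions, so r_S = 0.139×0.4698^0.5 = 0.09527 and r_T = 1.23×0.4698^1.5 = 0.3961.
Fraction of consumed R going to S: r_S/(r_S+r_T) = 0.1939.
C_S = 0.1939·C_{R0}·X = 0.1939×1.09×0.569 = 0.120 kmol/m³.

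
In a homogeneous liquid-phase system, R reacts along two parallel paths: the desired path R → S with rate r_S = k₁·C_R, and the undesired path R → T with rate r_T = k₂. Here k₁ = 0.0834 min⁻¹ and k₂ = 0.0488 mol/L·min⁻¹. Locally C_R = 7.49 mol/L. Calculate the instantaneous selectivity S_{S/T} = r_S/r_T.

12.8

S_{S/T} = r_S/r_T = (k₁·C_R)/(k₂) = (k₁/k₂)·C_R.
= (0.0834×7.490) / (0.0488) = 0.6247/0.04880 = 12.8.
Since the desired path is higher order in R, keeping C_R high (PFR or concentrated feed) favours S.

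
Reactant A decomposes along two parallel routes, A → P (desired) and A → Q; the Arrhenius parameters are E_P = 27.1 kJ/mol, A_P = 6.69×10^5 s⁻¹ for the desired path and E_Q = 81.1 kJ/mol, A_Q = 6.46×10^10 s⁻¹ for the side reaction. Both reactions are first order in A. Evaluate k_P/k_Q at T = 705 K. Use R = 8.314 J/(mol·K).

With equal orders, S_{P/Q} = k_P/k_Q = (A_P/A_Q)·exp[(E_Q−E_P)/(RT)].
(E_Q−E_P)/(RT) = (81.1−27.1)×10³/(8.314×705) = 54000/5861 = 9.213.
k_P/k_Q = (6.69×10^5/6.46×10^10)·exp(9.213) = 1.036×10^-5 × 10025 = 0.104.
Since E_P < E_Q, lowering the temperature improves selectivity toward P.

0.104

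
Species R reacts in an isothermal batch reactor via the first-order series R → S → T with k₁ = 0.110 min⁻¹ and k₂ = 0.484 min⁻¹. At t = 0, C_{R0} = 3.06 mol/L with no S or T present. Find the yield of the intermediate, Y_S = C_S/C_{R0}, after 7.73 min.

0.119

The intermediate concentration in a first-order A→B→C sequence is C_S = k₁C_{R0}(e^(−k₁t) − e^(−k₂t))/(k₂−k₁).
e^(−k₁t) = e^(−0.110×7.73) = e^(−0.8503) = 0.4273; e^(−k₂t) = e^(−3.741) = 0.02372.
C_S = 0.110×3.06/(0.484−0.110) × (0.4273−0.02372) = 0.9000×0.4036 = 0.3632 mol/L.
Y_S = C_S/C_{R0} = 0.3632/3.06 = 0.119.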